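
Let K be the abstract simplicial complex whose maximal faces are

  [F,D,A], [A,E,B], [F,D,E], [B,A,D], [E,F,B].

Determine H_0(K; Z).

Take the total order A < B < D < E < F on the vertex set. Then K (dimension 2) consists of the simplices:

  0-simplices (5): A, B, D, E, F
  1-simplices (10): AB, AD, AE, AF, BD, BE, BF, DE, DF, EF
  2-simplices (5): ABD, ABE, ADF, BEF, DEF

Hence C_0 ≅ Z^5, C_1 ≅ Z^10, C_2 ≅ Z^5.

Boundary ∂_1: C_1 → C_0 is given by ∂[p,q] = [q] − [p]. For instance
  ∂AB = B − A.
This gives a 5×10 integer matrix of rank 4; reducing to Smith normal form yields diagonal entries (1,1,1,1).

Boundary ∂_2: C_2 → C_1 maps a triangle to the signed sum of its edges. For instance
  ∂ADF = DF − AF + AD,
  ∂BEF = EF − BF + BE.
This gives a 10×5 integer matrix of rank 5; reducing to Smith normal form yields diagonal entries (1,1,1,1,1).

Reading off H_k = ker ∂_k / im ∂_{k+1}:

  H_0: rank C_0 − rank ∂_1 = 5 − 4 = 1, and the invariant factors of ∂_1 are all 1, so H_0 = Z.

H_0 = Z.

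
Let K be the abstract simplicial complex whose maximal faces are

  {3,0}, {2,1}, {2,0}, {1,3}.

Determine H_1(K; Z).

We work with the vertex ordering 0 < 1 < 2 < 3. The simplices of K, each written with vertices in increasing order, are:

  0-simplices (4): [0], [1], [2], [3]
  1-simplices (4): [0,2], [0,3], [1,2], [1,3]

Hence C_0 ≅ Z^4, C_1 ≅ Z^4.

∂_1: C_1 → C_0 sends each edge [p,q] (with p < q) to q − p. For instance
  ∂[0,2] = [2] − [0].
The resulting 4×4 matrix has rank 3, and its Smith normal form has invariant factors (1,1,1).

Now H_k = ker ∂_k / im ∂_{k+1}, so:

  H_1: rank ker ∂_1 − rank ∂_2 = (4 − 3) − 0 = 1, and there is no ∂_2, so H_1 = Z.

H_1 = Z.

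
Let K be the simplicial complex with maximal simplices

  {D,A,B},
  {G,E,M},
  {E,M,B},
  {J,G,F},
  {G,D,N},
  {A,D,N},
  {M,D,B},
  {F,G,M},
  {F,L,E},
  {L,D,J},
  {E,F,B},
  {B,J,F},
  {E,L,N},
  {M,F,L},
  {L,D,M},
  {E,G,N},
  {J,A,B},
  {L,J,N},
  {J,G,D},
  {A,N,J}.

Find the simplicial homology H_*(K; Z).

Take the total order A < B < D < E < F < G < J < L < M < N on the vertex set. Then K (dimension 2) consists of the simplices:

  0-simplices (10): A, B, D, E, F, G, J, L, M, N
  1-simplices (30): AB, AD, AJ, AN, BD, BE, BF, BJ, BM, DG, DJ, DL, DM, DN, EF, EG, EL, EM, EN, FG, FJ, FL, FM, GJ, GM, GN, JL, JN, LM, LN
  2-simplices (20): ABD, ABJ, ADN, AJN, BDM, BEF, BEM, BFJ, DGJ, DGN, DJL, DLM, EFL, EGM, EGN, ELN, FGJ, FGM, FLM, JLN

Hence C_0 ≅ Z^10, C_1 ≅ Z^30, C_2 ≅ Z^20.

Boundary ∂_1: C_1 → C_0 maps an edge to its endpoints' difference, ∂[p,q] = q − p. For instance
  ∂DN = N − D.
As a 10×30 matrix over Z this has rank 9, with invariant factors (1,1,1,1,1,1,1,1,1).

The boundary map ∂_2: C_2 → C_1 acts by ∂[p,q,r] = [q,r] − [p,r] + [p,q]. For instance
  ∂BDM = DM − BM + BD,
  ∂ABJ = BJ − AJ + AB.
As a 30×20 matrix over Z this has rank 20, with invariant factors (1,1,1,1,1,1,1,1,1,1,1,1,1,1,1,1,1,1,1,2).

Reading off H_k = ker ∂_k / im ∂_{k+1}:

  H_0: rank C_0 − rank ∂_1 = 10 − 9 = 1, and the invariant factors of ∂_1 are all 1, so H_0 = Z.
  H_1: rank ker ∂_1 − rank ∂_2 = (30 − 9) − 20 = 1, and ∂_2 has invariant factor 2 > 1, so H_1 = Z × Z/2.
  H_2: rank ker ∂_2 − rank ∂_3 = (20 − 20) − 0 = 0, and there is no ∂_3, so H_2 = 0.

(K is a triangulation of the Klein bottle.)

H_0 = Z,  H_1 = Z × Z/2,  H_2 = 0.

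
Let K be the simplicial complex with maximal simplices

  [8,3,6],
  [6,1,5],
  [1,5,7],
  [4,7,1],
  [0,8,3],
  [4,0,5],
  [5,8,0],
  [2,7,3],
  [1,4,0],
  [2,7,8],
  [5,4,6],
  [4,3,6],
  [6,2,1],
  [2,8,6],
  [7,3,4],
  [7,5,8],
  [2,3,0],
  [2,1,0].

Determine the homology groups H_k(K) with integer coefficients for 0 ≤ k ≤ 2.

We work with the vertex ordering 0 < 1 < 2 < 3 < 4 < 5 < 6 < 7 < 8. The simplices of K, each written with vertices in increasing order, are:

  0-simplices (9): [0], [1], [2], [3], [4], [5], [6], [7], [8]
  1-simplices (27): (27 of them)
  2-simplices (18): [0,1,2], [0,1,4], [0,2,3], [0,3,8], [0,4,5], [0,5,8], [1,2,6], [1,4,7], [1,5,6], [1,5,7], [2,3,7], [2,6,8], [2,7,8], [3,4,6], [3,4,7], [3,6,8], [4,5,6], [5,7,8]

Hence C_0 ≅ Z^9, C_1 ≅ Z^27, C_2 ≅ Z^18.

∂_1: C_1 → C_0 sends each edge [p,q] (with p < q) to q − p.
The resulting 9×27 matrix has rank 8, and its Smith normal form has invariant factors (1,1,1,1,1,1,1,1).

∂_2: C_2 → C_1 sends each 2-simplex [p,q,r] to [q,r] − [p,r] + [p,q]. For instance
  ∂[4,5,6] = [5,6] − [4,6] + [4,5],
  ∂[0,2,3] = [2,3] − [0,3] + [0,2].
As a 27×18 matrix over Z this has rank 18, with invariant factors (1,1,1,1,1,1,1,1,1,1,1,1,1,1,1,1,1,2).

Computing H_k = (kernel of ∂_k) / (image of ∂_{k+1}):

  H_0: rank C_0 − rank ∂_1 = 9 − 8 = 1, and the invariant factors of ∂_1 are all 1, so H_0 = Z.
  H_1: rank ker ∂_1 − rank ∂_2 = (27 − 8) − 18 = 1, and ∂_2 has invariant factor 2 > 1, so H_1 = Z ⊕ Z/2.
  H_2: rank ker ∂_2 − rank ∂_3 = (18 − 18) − 0 = 0, and there is no ∂_3, so H_2 = 0.

(K is a triangulation of the Klein bottle.)

H_0 = Z,  H_1 = Z ⊕ Z/2,  H_2 = 0.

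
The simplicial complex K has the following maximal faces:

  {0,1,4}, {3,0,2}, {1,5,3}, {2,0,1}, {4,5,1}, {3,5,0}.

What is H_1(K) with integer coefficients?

H_1 ≅ Z.

Order the vertices as 0 < 1 < 2 < 3 < 4 < 5. Listing each simplex with vertices in this order, K has dimension 2 with simplices:

  0-simplices (6): [0], [1], [2], [3], [4], [5]
  1-simplices (12): [0,1], [0,2], [0,3], [0,4], [0,5], [1,2], [1,3], [1,4], [1,5], [2,3], [3,5], [4,5]
  2-simplices (6): [0,1,2], [0,1,4], [0,2,3], [0,3,5], [1,3,5], [1,4,5]

giving chain groups C_0 ≅ Z^6, C_1 ≅ Z^12, C_2 ≅ Z^6.

The boundary map ∂_1: C_1 → C_0 sends each edge [p,q] (with p < q) to q − p.
The resulting 6×12 matrix has rank 5, and its Smith normal form has invariant factors (1,1,1,1,1).

The boundary map ∂_2: C_2 → C_1 acts by ∂[p,q,r] = [q,r] − [p,r] + [p,q]. For instance
  ∂[0,2,3] = [2,3] − [0,3] + [0,2],
  ∂[0,3,5] = [3,5] − [0,5] + [0,3].
The 12×6 boundary matrix has rank 6 and Smith normal form diag(1,1,1,1,1,1).

Computing H_k = (kernel of ∂_k) / (image of ∂_{k+1}):

  H_1: rank ker ∂_1 − rank ∂_2 = (12 − 5) − 6 = 1, and the invariant factors of ∂_2 are all 1, so H_1 ≅ Z.

(K is a triangulation of the cylinder S^1 x I.)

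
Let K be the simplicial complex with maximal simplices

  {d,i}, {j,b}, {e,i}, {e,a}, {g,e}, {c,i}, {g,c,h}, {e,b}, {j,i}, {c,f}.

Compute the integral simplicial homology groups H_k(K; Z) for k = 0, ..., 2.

H_0 ≅ Z,  H_1 ≅ Z^2,  H_2 = 0.

Take the total order a < b < c < d < e < f < g < h < i < j on the vertex set. Then K (dimension 2) consists of the simplices:

  0-simplices (10): a, b, c, d, e, f, g, h, i, j
  1-simplices (12): ae, be, bj, cf, cg, ch, ci, di, eg, ei, gh, ij
  2-simplices (1): cgh

so the chain groups are C_0 ≅ Z^10, C_1 ≅ Z^12, C_2 ≅ Z^1.

The boundary map ∂_1: C_1 → C_0 maps an edge to its endpoints' difference, ∂[p,q] = q − p. For instance
  ∂di = i − d.
This gives a 10×12 integer matrix of rank 9; reducing to Smith normal form yields diagonal entries (1,1,1,1,1,1,1,1,1).

∂_2: C_2 → C_1 maps a triangle to the signed sum of its edges. For instance
  ∂cgh = gh − ch + cg.
This gives a 12×1 integer matrix of rank 1; reducing to Smith normal form yields diagonal entries (1).

From H_k ≅ ker(∂_k) / im(∂_{k+1}) we obtain:

  H_0: rank C_0 − rank ∂_1 = 10 − 9 = 1, and the invariant factors of ∂_1 are all 1, so H_0 ≅ Z.
  H_1: rank ker ∂_1 − rank ∂_2 = (12 − 9) − 1 = 2, and the invariant factors of ∂_2 are all 1, so H_1 ≅ Z^2.
  H_2: rank ker ∂_2 − rank ∂_3 = (1 − 1) − 0 = 0, and there is no ∂_3, so H_2 ≅ 0.

As a check, the Euler characteristic is 10 − 12 + 1 = -1, which agrees with 1 − 2 + 0 = -1.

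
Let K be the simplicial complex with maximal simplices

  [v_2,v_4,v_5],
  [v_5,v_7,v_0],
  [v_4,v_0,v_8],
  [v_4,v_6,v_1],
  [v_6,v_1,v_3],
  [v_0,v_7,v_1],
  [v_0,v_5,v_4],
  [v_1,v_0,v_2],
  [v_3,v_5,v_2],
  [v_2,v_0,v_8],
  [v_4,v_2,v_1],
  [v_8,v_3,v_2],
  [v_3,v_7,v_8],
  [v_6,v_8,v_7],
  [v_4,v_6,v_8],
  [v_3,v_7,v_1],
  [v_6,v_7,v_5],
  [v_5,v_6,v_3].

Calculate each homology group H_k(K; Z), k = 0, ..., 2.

We work with the vertex ordering v_0 < v_1 < v_2 < v_3 < v_4 < v_5 < v_6 < v_7 < v_8. The simplices of K, each written with vertices in increasing order, are:

  0-simplices (9): [v_0], [v_1], [v_2], [v_3], [v_4], [v_5], [v_6], [v_7], [v_8]
  1-simplices (27): (27 of them)
  2-simplices (18): (18 of them)

Hence C_0 ≅ Z^9, C_1 ≅ Z^27, C_2 ≅ Z^18.

∂_1: C_1 → C_0 sends each edge [p,q] (with p < q) to q − p. For instance
  ∂[v_0,v_2] = [v_2] − [v_0].
This gives a 9×27 integer matrix of rank 8; reducing to Smith normal form yields diagonal entries (1,1,1,1,1,1,1,1).

∂_2: C_2 → C_1 sends each 2-simplex [p,q,r] to [q,r] − [p,r] + [p,q]. For instance
  ∂[v_3,v_5,v_6] = [v_5,v_6] − [v_3,v_6] + [v_3,v_5],
  ∂[v_1,v_2,v_4] = [v_2,v_4] − [v_1,v_4] + [v_1,v_2].
The 27×18 boundary matrix has rank 18 and Smith normal form diag(1,1,1,1,1,1,1,1,1,1,1,1,1,1,1,1,1,2).

From H_k ≅ ker(∂_k) / im(∂_{k+1}) we obtain:

  H_0: rank C_0 − rank ∂_1 = 9 − 8 = 1, and the invariant factors of ∂_1 are all 1, so H_0 ≅ Z.
  H_1: rank ker ∂_1 − rank ∂_2 = (27 − 8) − 18 = 1, and ∂_2 has invariant factor 2 > 1, so H_1 ≅ Z ⊕ Z/2.
  H_2: rank ker ∂_2 − rank ∂_3 = (18 − 18) − 0 = 0, and there is no ∂_3, so H_2 ≅ 0.

As a check, the Euler characteristic is 9 − 27 + 18 = 0, which agrees with 1 − 1 + 0 = 0.

H_0 = Z,  H_1 = Z ⊕ Z/2,  H_2 = 0.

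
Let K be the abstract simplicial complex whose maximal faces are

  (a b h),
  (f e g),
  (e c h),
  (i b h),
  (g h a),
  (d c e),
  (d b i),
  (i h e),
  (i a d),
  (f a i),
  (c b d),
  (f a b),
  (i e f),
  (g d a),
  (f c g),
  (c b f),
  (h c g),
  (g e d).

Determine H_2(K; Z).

H_2 = 0.

Take the total order a < b < c < d < e < f < g < h < i on the vertex set. Then K (dimension 2) consists of the simplices:

  0-simplices (9): a, b, c, d, e, f, g, h, i
  1-simplices (27): ab, ad, af, ag, ah, ai, bc, bd, bf, bh, bi, cd, ce, cf, cg, ch, de, dg, di, ef, eg, eh, ei, fg, fi, gh, hi
  2-simplices (18): abf, abh, adg, adi, afi, agh, bcd, bcf, bdi, bhi, cde, ceh, cfg, cgh, deg, efg, efi, ehi

Hence C_0 ≅ Z^9, C_1 ≅ Z^27, C_2 ≅ Z^18.

The boundary map ∂_1: C_1 → C_0 sends each edge [p,q] (with p < q) to q − p.
The 9×27 boundary matrix has rank 8 and Smith normal form diag(1,1,1,1,1,1,1,1).

∂_2: C_2 → C_1 acts by ∂[p,q,r] = [q,r] − [p,r] + [p,q]. For instance
  ∂adi = di − ai + ad,
  ∂efg = fg − eg + ef.
The 27×18 boundary matrix has rank 18 and Smith normal form diag(1,1,1,1,1,1,1,1,1,1,1,1,1,1,1,1,1,2).

Now H_k = ker ∂_k / im ∂_{k+1}, so:

  H_2: rank ker ∂_2 − rank ∂_3 = (18 − 18) − 0 = 0, and there is no ∂_3, so H_2 = 0.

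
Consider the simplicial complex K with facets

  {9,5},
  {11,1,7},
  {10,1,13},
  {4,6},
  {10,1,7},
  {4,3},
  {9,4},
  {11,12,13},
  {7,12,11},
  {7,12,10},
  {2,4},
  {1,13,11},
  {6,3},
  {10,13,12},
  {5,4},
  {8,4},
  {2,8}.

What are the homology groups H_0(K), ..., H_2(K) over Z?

H_0 ≅ Z^2,  H_1 ≅ Z^3,  H_2 ≅ Z.

Fix the vertex order 1 < 2 < 3 < 4 < 5 < 6 < 7 < 8 < 9 < 10 < 11 < 12 < 13 and write every simplex with vertices in increasing order. Then dim K = 2 and the simplices of K are:

  0-simplices (13): [1], [2], [3], [4], [5], [6], [7], [8], [9], [10], [11], [12], [13]
  1-simplices (21): (21 of them)
  2-simplices (8): [1,7,10], [1,7,11], [1,10,13], [1,11,13], [7,10,12], [7,11,12], [10,12,13], [11,12,13]

Hence C_0 ≅ Z^13, C_1 ≅ Z^21, C_2 ≅ Z^8.

The boundary map ∂_1: C_1 → C_0 maps an edge to its endpoints' difference, ∂[p,q] = q − p. For instance
  ∂[4,8] = [8] − [4].
The 13×21 boundary matrix has rank 11 and Smith normal form diag(1,1,1,1,1,1,1,1,1,1,1).

∂_2: C_2 → C_1 sends each 2-simplex [p,q,r] to [q,r] − [p,r] + [p,q]. For instance
  ∂[7,11,12] = [11,12] − [7,12] + [7,11],
  ∂[1,10,13] = [10,13] − [1,13] + [1,10].
This gives a 21×8 integer matrix of rank 7; reducing to Smith normal form yields diagonal entries (1,1,1,1,1,1,1).

From H_k ≅ ker(∂_k) / im(∂_{k+1}) we obtain:

  H_0: rank C_0 − rank ∂_1 = 13 − 11 = 2, and the invariant factors of ∂_1 are all 1, so H_0 = Z^2.
  H_1: rank ker ∂_1 − rank ∂_2 = (21 − 11) − 7 = 3, and the invariant factors of ∂_2 are all 1, so H_1 = Z^3.
  H_2: rank ker ∂_2 − rank ∂_3 = (8 − 7) − 0 = 1, and there is no ∂_3, so H_2 = Z.

(K is a triangulation of the disjoint union of the 2-sphere S^2 and a wedge of 3 circles.)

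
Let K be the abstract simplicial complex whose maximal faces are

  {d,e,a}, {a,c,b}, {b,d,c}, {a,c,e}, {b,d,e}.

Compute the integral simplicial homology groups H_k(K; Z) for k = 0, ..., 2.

H_0 = Z,  H_1 = Z,  H_2 = 0.

Fix the vertex order a < b < c < d < e and write every simplex with vertices in increasing order. Then dim K = 2 and the simplices of K are:

  0-simplices (5): a, b, c, d, e
  1-simplices (10): ab, ac, ad, ae, bc, bd, be, cd, ce, de
  2-simplices (5): abc, ace, ade, bcd, bde

so the chain groups are C_0 ≅ Z^5, C_1 ≅ Z^10, C_2 ≅ Z^5.

The boundary map ∂_1: C_1 → C_0 sends each edge [p,q] (with p < q) to q − p. For instance
  ∂be = e − b.
This gives a 5×10 integer matrix of rank 4; reducing to Smith normal form yields diagonal entries (1,1,1,1).

Boundary ∂_2: C_2 → C_1 acts by ∂[p,q,r] = [q,r] − [p,r] + [p,q]. For instance
  ∂bde = de − be + bd,
  ∂ade = de − ae + ad.
The resulting 10×5 matrix has rank 5, and its Smith normal form has invariant factors (1,1,1,1,1).

Now H_k = ker ∂_k / im ∂_{k+1}, so:

  H_0: rank C_0 − rank ∂_1 = 5 − 4 = 1, and the invariant factors of ∂_1 are all 1, so H_0 ≅ Z.
  H_1: rank ker ∂_1 − rank ∂_2 = (10 − 4) − 5 = 1, and the invariant factors of ∂_2 are all 1, so H_1 ≅ Z.
  H_2: rank ker ∂_2 − rank ∂_3 = (5 − 5) − 0 = 0, and there is no ∂_3, so H_2 ≅ 0.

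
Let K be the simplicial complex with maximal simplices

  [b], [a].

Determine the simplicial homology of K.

Take the total order a < b on the vertex set. Then K (dimension 0) consists of the simplices:

  0-simplices (2): a, b

Hence C_0 ≅ Z^2.

Computing H_k = (kernel of ∂_k) / (image of ∂_{k+1}):

  H_0: rank C_0 − rank ∂_1 = 2 − 0 = 2, and there is no ∂_1, so H_0 = Z^2.

(K is a triangulation of a set of 2 points.)

H_0 = Z^2.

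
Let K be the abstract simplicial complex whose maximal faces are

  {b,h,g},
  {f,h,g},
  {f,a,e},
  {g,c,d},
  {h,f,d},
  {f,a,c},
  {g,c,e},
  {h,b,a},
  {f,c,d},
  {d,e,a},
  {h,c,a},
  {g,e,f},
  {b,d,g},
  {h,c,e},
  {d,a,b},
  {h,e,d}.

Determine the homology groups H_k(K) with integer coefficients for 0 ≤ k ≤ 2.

H_0 = Z,  H_1 = Z^2,  H_2 = Z.

Order the vertices as a < b < c < d < e < f < g < h. Listing each simplex with vertices in this order, K has dimension 2 with simplices:

  0-simplices (8): a, b, c, d, e, f, g, h
  1-simplices (24): ab, ac, ad, ae, af, ah, bd, bg, bh, cd, ce, cf, cg, ch, de, df, dg, dh, ef, eg, eh, fg, fh, gh
  2-simplices (16): abd, abh, acf, ach, ade, aef, bdg, bgh, cdf, cdg, ceg, ceh, deh, dfh, efg, fgh

so the chain groups are C_0 ≅ Z^8, C_1 ≅ Z^24, C_2 ≅ Z^16.

Boundary ∂_1: C_1 → C_0 maps an edge to its endpoints' difference, ∂[p,q] = q − p.
The 8×24 boundary matrix has rank 7 and Smith normal form diag(1,1,1,1,1,1,1).

Boundary ∂_2: C_2 → C_1 sends each 2-simplex [p,q,r] to [q,r] − [p,r] + [p,q]. For instance
  ∂cdg = dg − cg + cd,
  ∂bgh = gh − bh + bg.
As a 24×16 matrix over Z this has rank 15, with invariant factors (1,1,1,1,1,1,1,1,1,1,1,1,1,1,1).

Reading off H_k = ker ∂_k / im ∂_{k+1}:

  H_0: rank C_0 − rank ∂_1 = 8 − 7 = 1, and the invariant factors of ∂_1 are all 1, so H_0 = Z.
  H_1: rank ker ∂_1 − rank ∂_2 = (24 − 7) − 15 = 2, and the invariant factors of ∂_2 are all 1, so H_1 = Z^2.
  H_2: rank ker ∂_2 − rank ∂_3 = (16 − 15) − 0 = 1, and there is no ∂_3, so H_2 = Z.

As a check, the Euler characteristic is 8 − 24 + 16 = 0, which agrees with 1 − 2 + 1 = 0.
(K is a triangulation of the torus T^2.)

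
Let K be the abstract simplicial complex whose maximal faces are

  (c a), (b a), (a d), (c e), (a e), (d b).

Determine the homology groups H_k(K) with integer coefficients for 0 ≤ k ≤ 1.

We work with the vertex ordering a < b < c < d < e. The simplices of K, each written with vertices in increasing order, are:

  0-simplices (5): a, b, c, d, e
  1-simplices (6): ab, ac, ad, ae, bd, ce

giving chain groups C_0 ≅ Z^5, C_1 ≅ Z^6.

Boundary ∂_1: C_1 → C_0 maps an edge to its endpoints' difference, ∂[p,q] = q − p. For instance
  ∂ab = b − a.
This gives a 5×6 integer matrix of rank 4; reducing to Smith normal form yields diagonal entries (1,1,1,1).

Now H_k = ker ∂_k / im ∂_{k+1}, so:

  H_0: rank C_0 − rank ∂_1 = 5 − 4 = 1, and the invariant factors of ∂_1 are all 1, so H_0 = Z.
  H_1: rank ker ∂_1 − rank ∂_2 = (6 − 4) − 0 = 2, and there is no ∂_2, so H_1 = Z^2.

H_0 ≅ Z,  H_1 ≅ Z^2.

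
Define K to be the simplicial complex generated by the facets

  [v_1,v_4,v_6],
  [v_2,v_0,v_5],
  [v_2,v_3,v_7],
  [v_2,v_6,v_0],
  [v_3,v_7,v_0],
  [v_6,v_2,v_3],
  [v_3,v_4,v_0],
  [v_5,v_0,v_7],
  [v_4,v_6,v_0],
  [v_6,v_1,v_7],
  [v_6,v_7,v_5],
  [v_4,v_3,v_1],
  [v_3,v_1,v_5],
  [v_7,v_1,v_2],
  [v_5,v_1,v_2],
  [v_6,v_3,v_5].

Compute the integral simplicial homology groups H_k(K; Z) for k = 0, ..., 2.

H_0 ≅ Z,  H_1 ≅ Z^2,  H_2 ≅ Z.

Order the vertices as v_0 < v_1 < v_2 < v_3 < v_4 < v_5 < v_6 < v_7. Listing each simplex with vertices in this order, K has dimension 2 with simplices:

  0-simplices (8): [v_0], [v_1], [v_2], [v_3], [v_4], [v_5], [v_6], [v_7]
  1-simplices (24): (24 of them)
  2-simplices (16): (16 of them)

giving chain groups C_0 ≅ Z^8, C_1 ≅ Z^24, C_2 ≅ Z^16.

∂_1: C_1 → C_0 sends each edge [p,q] (with p < q) to q − p. For instance
  ∂[v_0,v_7] = [v_7] − [v_0].
The resulting 8×24 matrix has rank 7, and its Smith normal form has invariant factors (1,1,1,1,1,1,1).

∂_2: C_2 → C_1 sends each 2-simplex [p,q,r] to [q,r] − [p,r] + [p,q]. For instance
  ∂[v_0,v_2,v_6] = [v_2,v_6] − [v_0,v_6] + [v_0,v_2],
  ∂[v_1,v_6,v_7] = [v_6,v_7] − [v_1,v_7] + [v_1,v_6].
This gives a 24×16 integer matrix of rank 15; reducing to Smith normal form yields diagonal entries (1,1,1,1,1,1,1,1,1,1,1,1,1,1,1).

Reading off H_k = ker ∂_k / im ∂_{k+1}:

  H_0: rank C_0 − rank ∂_1 = 8 − 7 = 1, and the invariant factors of ∂_1 are all 1, so H_0 ≅ Z.
  H_1: rank ker ∂_1 − rank ∂_2 = (24 − 7) − 15 = 2, and the invariant factors of ∂_2 are all 1, so H_1 ≅ Z^2.
  H_2: rank ker ∂_2 − rank ∂_3 = (16 − 15) − 0 = 1, and there is no ∂_3, so H_2 ≅ Z.

As a check, the Euler characteristic is 8 − 24 + 16 = 0, which agrees with 1 − 2 + 1 = 0.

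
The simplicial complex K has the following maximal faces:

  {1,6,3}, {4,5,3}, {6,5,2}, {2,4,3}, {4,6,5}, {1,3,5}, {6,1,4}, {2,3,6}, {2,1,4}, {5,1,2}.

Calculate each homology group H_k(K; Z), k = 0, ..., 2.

H_0 ≅ Z,  H_1 ≅ Z/2,  H_2 = 0.

Take the total order 1 < 2 < 3 < 4 < 5 < 6 on the vertex set. Then K (dimension 2) consists of the simplices:

  0-simplices (6): [1], [2], [3], [4], [5], [6]
  1-simplices (15): [1,2], [1,3], [1,4], [1,5], [1,6], [2,3], [2,4], [2,5], [2,6], [3,4], [3,5], [3,6], [4,5], [4,6], [5,6]
  2-simplices (10): [1,2,4], [1,2,5], [1,3,5], [1,3,6], [1,4,6], [2,3,4], [2,3,6], [2,5,6], [3,4,5], [4,5,6]

giving chain groups C_0 ≅ Z^6, C_1 ≅ Z^15, C_2 ≅ Z^10.

The boundary map ∂_1: C_1 → C_0 is given by ∂[p,q] = [q] − [p]. For instance
  ∂[1,4] = [4] − [1].
This gives a 6×15 integer matrix of rank 5; reducing to Smith normal form yields diagonal entries (1,1,1,1,1).

Boundary ∂_2: C_2 → C_1 acts by ∂[p,q,r] = [q,r] − [p,r] + [p,q]. For instance
  ∂[1,2,4] = [2,4] − [1,4] + [1,2],
  ∂[2,5,6] = [5,6] − [2,6] + [2,5].
As a 15×10 matrix over Z this has rank 10, with invariant factors (1,1,1,1,1,1,1,1,1,2).

Computing H_k = (kernel of ∂_k) / (image of ∂_{k+1}):

  H_0: rank C_0 − rank ∂_1 = 6 − 5 = 1, and the invariant factors of ∂_1 are all 1, so H_0 ≅ Z.
  H_1: rank ker ∂_1 − rank ∂_2 = (15 − 5) − 10 = 0, and ∂_2 has invariant factor 2 > 1, so H_1 ≅ Z/2.
  H_2: rank ker ∂_2 − rank ∂_3 = (10 − 10) − 0 = 0, and there is no ∂_3, so H_2 ≅ 0.

As a check, the Euler characteristic is 6 − 15 + 10 = 1, which agrees with 1 − 0 + 0 = 1.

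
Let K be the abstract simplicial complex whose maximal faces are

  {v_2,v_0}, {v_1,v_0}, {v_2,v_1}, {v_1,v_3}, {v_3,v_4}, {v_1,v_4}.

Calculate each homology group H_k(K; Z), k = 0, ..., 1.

Fix the vertex order v_0 < v_1 < v_2 < v_3 < v_4 and write every simplex with vertices in increasing order. Then dim K = 1 and the simplices of K are:

  0-simplices (5): [v_0], [v_1], [v_2], [v_3], [v_4]
  1-simplices (6): [v_0,v_1], [v_0,v_2], [v_1,v_2], [v_1,v_3], [v_1,v_4], [v_3,v_4]

so the chain groups are C_0 ≅ Z^5, C_1 ≅ Z^6.

∂_1: C_1 → C_0 maps an edge to its endpoints' difference, ∂[p,q] = q − p. For instance
  ∂[v_1,v_3] = [v_3] − [v_1].
As a 5×6 matrix over Z this has rank 4, with invariant factors (1,1,1,1).

Computing H_k = (kernel of ∂_k) / (image of ∂_{k+1}):

  H_0: rank C_0 − rank ∂_1 = 5 − 4 = 1, and the invariant factors of ∂_1 are all 1, so H_0 ≅ Z.
  H_1: rank ker ∂_1 − rank ∂_2 = (6 − 4) − 0 = 2, and there is no ∂_2, so H_1 ≅ Z^2.

H_0 ≅ Z,  H_1 ≅ Z^2.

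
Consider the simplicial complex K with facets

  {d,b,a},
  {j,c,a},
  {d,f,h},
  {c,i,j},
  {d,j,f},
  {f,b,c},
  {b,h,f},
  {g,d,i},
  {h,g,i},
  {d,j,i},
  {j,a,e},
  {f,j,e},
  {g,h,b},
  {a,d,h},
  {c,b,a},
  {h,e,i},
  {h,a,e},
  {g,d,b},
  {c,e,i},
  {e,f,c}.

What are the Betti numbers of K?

b_0 = 1, b_1 = 1, b_2 = 0.

Order the vertices as a < b < c < d < e < f < g < h < i < j. Listing each simplex with vertices in this order, K has dimension 2 with simplices:

  0-simplices (10): a, b, c, d, e, f, g, h, i, j
  1-simplices (30): ab, ac, ad, ae, ah, aj, bc, bd, bf, bg, bh, ce, cf, ci, cj, df, dg, dh, di, dj, ef, eh, ei, ej, fh, fj, gh, gi, hi, ij
  2-simplices (20): abc, abd, acj, adh, aeh, aej, bcf, bdg, bfh, bgh, cef, cei, cij, dfh, dfj, dgi, dij, efj, ehi, ghi

giving chain groups C_0 ≅ Z^10, C_1 ≅ Z^30, C_2 ≅ Z^20.

Boundary ∂_1: C_1 → C_0 maps an edge to its endpoints' difference, ∂[p,q] = q − p. For instance
  ∂di = i − d.
The resulting 10×30 matrix has rank 9, and its Smith normal form has invariant factors (1,1,1,1,1,1,1,1,1).

∂_2: C_2 → C_1 acts by ∂[p,q,r] = [q,r] − [p,r] + [p,q]. For instance
  ∂bfh = fh − bh + bf,
  ∂cef = ef − cf + ce.
This gives a 30×20 integer matrix of rank 20; reducing to Smith normal form yields diagonal entries (1,1,1,1,1,1,1,1,1,1,1,1,1,1,1,1,1,1,1,2).

Reading off H_k = ker ∂_k / im ∂_{k+1}:

  H_0: rank C_0 − rank ∂_1 = 10 − 9 = 1, and the invariant factors of ∂_1 are all 1, so H_0 = Z.
  H_1: rank ker ∂_1 − rank ∂_2 = (30 − 9) − 20 = 1, and ∂_2 has invariant factor 2 > 1, so H_1 = Z ⊕ Z_2.
  H_2: rank ker ∂_2 − rank ∂_3 = (20 − 20) − 0 = 0, and there is no ∂_3, so H_2 = 0.

As a check, the Euler characteristic is 10 − 30 + 20 = 0, which agrees with 1 − 1 + 0 = 0.

Hence the Betti numbers are b_0 = 1, b_1 = 1, b_2 = 0.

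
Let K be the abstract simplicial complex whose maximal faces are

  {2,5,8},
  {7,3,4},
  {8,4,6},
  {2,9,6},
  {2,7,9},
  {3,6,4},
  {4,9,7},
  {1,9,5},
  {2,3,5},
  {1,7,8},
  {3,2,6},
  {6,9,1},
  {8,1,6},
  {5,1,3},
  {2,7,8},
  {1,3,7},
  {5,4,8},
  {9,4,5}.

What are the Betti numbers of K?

b_0 = 1, b_1 = 2, b_2 = 1.

Fix the vertex order 1 < 2 < 3 < 4 < 5 < 6 < 7 < 8 < 9 and write every simplex with vertices in increasing order. Then dim K = 2 and the simplices of K are:

  0-simplices (9): [1], [2], [3], [4], [5], [6], [7], [8], [9]
  1-simplices (27): (27 of them)
  2-simplices (18): [1,3,5], [1,3,7], [1,5,9], [1,6,8], [1,6,9], [1,7,8], [2,3,5], [2,3,6], [2,5,8], [2,6,9], [2,7,8], [2,7,9], [3,4,6], [3,4,7], [4,5,8], [4,5,9], [4,6,8], [4,7,9]

giving chain groups C_0 ≅ Z^9, C_1 ≅ Z^27, C_2 ≅ Z^18.

Boundary ∂_1: C_1 → C_0 maps an edge to its endpoints' difference, ∂[p,q] = q − p. For instance
  ∂[3,7] = [7] − [3].
This gives a 9×27 integer matrix of rank 8; reducing to Smith normal form yields diagonal entries (1,1,1,1,1,1,1,1).

∂_2: C_2 → C_1 acts by ∂[p,q,r] = [q,r] − [p,r] + [p,q]. For instance
  ∂[1,6,8] = [6,8] − [1,8] + [1,6],
  ∂[4,5,9] = [5,9] − [4,9] + [4,5].
The 27×18 boundary matrix has rank 17 and Smith normal form diag(1,1,1,1,1,1,1,1,1,1,1,1,1,1,1,1,1).

Now H_k = ker ∂_k / im ∂_{k+1}, so:

  H_0: rank C_0 − rank ∂_1 = 9 − 8 = 1, and the invariant factors of ∂_1 are all 1, so H_0 = Z.
  H_1: rank ker ∂_1 − rank ∂_2 = (27 − 8) − 17 = 2, and the invariant factors of ∂_2 are all 1, so H_1 = Z^2.
  H_2: rank ker ∂_2 − rank ∂_3 = (18 − 17) − 0 = 1, and there is no ∂_3, so H_2 = Z.

As a check, the Euler characteristic is 9 − 27 + 18 = 0, which agrees with 1 − 2 + 1 = 0.
(K is a triangulation of the torus T^2.)

Hence the Betti numbers are b_0 = 1, b_1 = 2, b_2 = 1.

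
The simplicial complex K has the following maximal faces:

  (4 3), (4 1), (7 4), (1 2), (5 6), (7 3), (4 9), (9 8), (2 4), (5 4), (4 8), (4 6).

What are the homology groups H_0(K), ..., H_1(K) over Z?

H_0 ≅ Z,  H_1 ≅ Z^4.

Fix the vertex order 1 < 2 < 3 < 4 < 5 < 6 < 7 < 8 < 9 and write every simplex with vertices in increasing order. Then dim K = 1 and the simplices of K are:

  0-simplices (9): [1], [2], [3], [4], [5], [6], [7], [8], [9]
  1-simplices (12): [1,2], [1,4], [2,4], [3,4], [3,7], [4,5], [4,6], [4,7], [4,8], [4,9], [5,6], [8,9]

Hence C_0 ≅ Z^9, C_1 ≅ Z^12.

Boundary ∂_1: C_1 → C_0 sends each edge [p,q] (with p < q) to q − p. For instance
  ∂[1,2] = [2] − [1].
The 9×12 boundary matrix has rank 8 and Smith normal form diag(1,1,1,1,1,1,1,1).

Reading off H_k = ker ∂_k / im ∂_{k+1}:

  H_0: rank C_0 − rank ∂_1 = 9 − 8 = 1, and the invariant factors of ∂_1 are all 1, so H_0 ≅ Z.
  H_1: rank ker ∂_1 − rank ∂_2 = (12 − 8) − 0 = 4, and there is no ∂_2, so H_1 ≅ Z^4.

(K is a triangulation of a wedge of 4 circles.)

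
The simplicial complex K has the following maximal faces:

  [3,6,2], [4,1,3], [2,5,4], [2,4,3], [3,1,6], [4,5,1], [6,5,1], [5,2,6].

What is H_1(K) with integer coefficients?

We work with the vertex ordering 1 < 2 < 3 < 4 < 5 < 6. The simplices of K, each written with vertices in increasing order, are:

  0-simplices (6): [1], [2], [3], [4], [5], [6]
  1-simplices (12): [1,3], [1,4], [1,5], [1,6], [2,3], [2,4], [2,5], [2,6], [3,4], [3,6], [4,5], [5,6]
  2-simplices (8): [1,3,4], [1,3,6], [1,4,5], [1,5,6], [2,3,4], [2,3,6], [2,4,5], [2,5,6]

giving chain groups C_0 ≅ Z^6, C_1 ≅ Z^12, C_2 ≅ Z^8.

∂_1: C_1 → C_0 is given by ∂[p,q] = [q] − [p]. For instance
  ∂[4,5] = [5] − [4].
This gives a 6×12 integer matrix of rank 5; reducing to Smith normal form yields diagonal entries (1,1,1,1,1).

Boundary ∂_2: C_2 → C_1 acts by ∂[p,q,r] = [q,r] − [p,r] + [p,q]. For instance
  ∂[2,3,4] = [3,4] − [2,4] + [2,3],
  ∂[1,3,6] = [3,6] − [1,6] + [1,3].
The 12×8 boundary matrix has rank 7 and Smith normal form diag(1,1,1,1,1,1,1).

Computing H_k = (kernel of ∂_k) / (image of ∂_{k+1}):

  H_1: rank ker ∂_1 − rank ∂_2 = (12 − 5) − 7 = 0, and the invariant factors of ∂_2 are all 1, so H_1 = 0.

H_1 ≅ 0.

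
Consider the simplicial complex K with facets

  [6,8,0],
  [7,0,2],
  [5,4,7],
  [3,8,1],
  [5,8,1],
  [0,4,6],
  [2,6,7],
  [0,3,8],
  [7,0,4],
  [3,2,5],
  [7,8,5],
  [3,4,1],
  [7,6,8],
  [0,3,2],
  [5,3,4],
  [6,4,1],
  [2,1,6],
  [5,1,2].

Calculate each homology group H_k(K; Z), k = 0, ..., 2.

We work with the vertex ordering 0 < 1 < 2 < 3 < 4 < 5 < 6 < 7 < 8. The simplices of K, each written with vertices in increasing order, are:

  0-simplices (9): [0], [1], [2], [3], [4], [5], [6], [7], [8]
  1-simplices (27): (27 of them)
  2-simplices (18): [0,2,3], [0,2,7], [0,3,8], [0,4,6], [0,4,7], [0,6,8], [1,2,5], [1,2,6], [1,3,4], [1,3,8], [1,4,6], [1,5,8], [2,3,5], [2,6,7], [3,4,5], [4,5,7], [5,7,8], [6,7,8]

Hence C_0 ≅ Z^9, C_1 ≅ Z^27, C_2 ≅ Z^18.

The boundary map ∂_1: C_1 → C_0 maps an edge to its endpoints' difference, ∂[p,q] = q − p. For instance
  ∂[5,7] = [7] − [5].
As a 9×27 matrix over Z this has rank 8, with invariant factors (1,1,1,1,1,1,1,1).

The boundary map ∂_2: C_2 → C_1 acts by ∂[p,q,r] = [q,r] − [p,r] + [p,q]. For instance
  ∂[0,4,6] = [4,6] − [0,6] + [0,4],
  ∂[1,2,6] = [2,6] − [1,6] + [1,2].
The resulting 27×18 matrix has rank 18, and its Smith normal form has invariant factors (1,1,1,1,1,1,1,1,1,1,1,1,1,1,1,1,1,2).

From H_k ≅ ker(∂_k) / im(∂_{k+1}) we obtain:

  H_0: rank C_0 − rank ∂_1 = 9 − 8 = 1, and the invariant factors of ∂_1 are all 1, so H_0 ≅ Z.
  H_1: rank ker ∂_1 − rank ∂_2 = (27 − 8) − 18 = 1, and ∂_2 has invariant factor 2 > 1, so H_1 ≅ Z ⊕ Z/2.
  H_2: rank ker ∂_2 − rank ∂_3 = (18 − 18) − 0 = 0, and there is no ∂_3, so H_2 ≅ 0.

As a check, the Euler characteristic is 9 − 27 + 18 = 0, which agrees with 1 − 1 + 0 = 0.

H_0 = Z,  H_1 = Z ⊕ Z/2,  H_2 = 0.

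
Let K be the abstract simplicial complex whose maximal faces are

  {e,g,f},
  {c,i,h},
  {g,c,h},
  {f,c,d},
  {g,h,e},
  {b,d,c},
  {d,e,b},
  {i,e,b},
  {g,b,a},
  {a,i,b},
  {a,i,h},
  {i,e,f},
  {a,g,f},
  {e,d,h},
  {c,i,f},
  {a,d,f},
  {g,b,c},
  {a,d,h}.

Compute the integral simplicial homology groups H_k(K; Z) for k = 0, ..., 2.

H_0 ≅ Z,  H_1 ≅ Z^2,  H_2 ≅ Z.

Order the vertices as a < b < c < d < e < f < g < h < i. Listing each simplex with vertices in this order, K has dimension 2 with simplices:

  0-simplices (9): a, b, c, d, e, f, g, h, i
  1-simplices (27): ab, ad, af, ag, ah, ai, bc, bd, be, bg, bi, cd, cf, cg, ch, ci, de, df, dh, ef, eg, eh, ei, fg, fi, gh, hi
  2-simplices (18): abg, abi, adf, adh, afg, ahi, bcd, bcg, bde, bei, cdf, cfi, cgh, chi, deh, efg, efi, egh

so the chain groups are C_0 ≅ Z^9, C_1 ≅ Z^27, C_2 ≅ Z^18.

The boundary map ∂_1: C_1 → C_0 maps an edge to its endpoints' difference, ∂[p,q] = q − p. For instance
  ∂ci = i − c.
The resulting 9×27 matrix has rank 8, and its Smith normal form has invariant factors (1,1,1,1,1,1,1,1).

Boundary ∂_2: C_2 → C_1 acts by ∂[p,q,r] = [q,r] − [p,r] + [p,q]. For instance
  ∂ahi = hi − ai + ah,
  ∂adf = df − af + ad.
As a 27×18 matrix over Z this has rank 17, with invariant factors (1,1,1,1,1,1,1,1,1,1,1,1,1,1,1,1,1).

From H_k ≅ ker(∂_k) / im(∂_{k+1}) we obtain:

  H_0: rank C_0 − rank ∂_1 = 9 − 8 = 1, and the invariant factors of ∂_1 are all 1, so H_0 = Z.
  H_1: rank ker ∂_1 − rank ∂_2 = (27 − 8) − 17 = 2, and the invariant factors of ∂_2 are all 1, so H_1 = Z^2.
  H_2: rank ker ∂_2 − rank ∂_3 = (18 − 17) − 0 = 1, and there is no ∂_3, so H_2 = Z.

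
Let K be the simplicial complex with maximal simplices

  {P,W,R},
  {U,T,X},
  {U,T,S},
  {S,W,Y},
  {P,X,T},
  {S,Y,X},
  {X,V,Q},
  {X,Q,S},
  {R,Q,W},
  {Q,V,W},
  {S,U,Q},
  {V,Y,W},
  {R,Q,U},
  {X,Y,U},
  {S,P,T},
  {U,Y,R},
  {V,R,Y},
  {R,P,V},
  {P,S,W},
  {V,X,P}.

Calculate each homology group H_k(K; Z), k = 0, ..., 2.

Order the vertices as P < Q < R < S < T < U < V < W < X < Y. Listing each simplex with vertices in this order, K has dimension 2 with simplices:

  0-simplices (10): P, Q, R, S, T, U, V, W, X, Y
  1-simplices (30): PR, PS, PT, PV, PW, PX, QR, QS, QU, QV, QW, QX, RU, RV, RW, RY, ST, SU, SW, SX, SY, TU, TX, UX, UY, VW, VX, VY, WY, XY
  2-simplices (20): PRV, PRW, PST, PSW, PTX, PVX, QRU, QRW, QSU, QSX, QVW, QVX, RUY, RVY, STU, SWY, SXY, TUX, UXY, VWY

so the chain groups are C_0 ≅ Z^10, C_1 ≅ Z^30, C_2 ≅ Z^20.

Boundary ∂_1: C_1 → C_0 sends each edge [p,q] (with p < q) to q − p.
This gives a 10×30 integer matrix of rank 9; reducing to Smith normal form yields diagonal entries (1,1,1,1,1,1,1,1,1).

The boundary map ∂_2: C_2 → C_1 maps a triangle to the signed sum of its edges. For instance
  ∂QRW = RW − QW + QR,
  ∂QVX = VX − QX + QV.
The resulting 30×20 matrix has rank 20, and its Smith normal form has invariant factors (1,1,1,1,1,1,1,1,1,1,1,1,1,1,1,1,1,1,1,2).

Reading off H_k = ker ∂_k / im ∂_{k+1}:

  H_0: rank C_0 − rank ∂_1 = 10 − 9 = 1, and the invariant factors of ∂_1 are all 1, so H_0 = Z.
  H_1: rank ker ∂_1 − rank ∂_2 = (30 − 9) − 20 = 1, and ∂_2 has invariant factor 2 > 1, so H_1 = Z ⊕ Z/2.
  H_2: rank ker ∂_2 − rank ∂_3 = (20 − 20) − 0 = 0, and there is no ∂_3, so H_2 = 0.

H_0 = Z,  H_1 = Z ⊕ Z/2,  H_2 = 0.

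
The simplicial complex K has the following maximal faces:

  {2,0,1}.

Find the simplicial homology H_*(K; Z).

Fix the vertex order 0 < 1 < 2 and write every simplex with vertices in increasing order. Then dim K = 2 and the simplices of K are:

  0-simplices (3): [0], [1], [2]
  1-simplices (3): [0,1], [0,2], [1,2]
  2-simplices (1): [0,1,2]

so the chain groups are C_0 ≅ Z^3, C_1 ≅ Z^3, C_2 ≅ Z^1.

∂_1: C_1 → C_0 maps an edge to its endpoints' difference, ∂[p,q] = q − p.
As a 3×3 matrix over Z this has rank 2, with invariant factors (1,1).

The boundary map ∂_2: C_2 → C_1 maps a triangle to the signed sum of its edges. For instance
  ∂[0,1,2] = [1,2] − [0,2] + [0,1].
This gives a 3×1 integer matrix of rank 1; reducing to Smith normal form yields diagonal entries (1).

Now H_k = ker ∂_k / im ∂_{k+1}, so:

  H_0: rank C_0 − rank ∂_1 = 3 − 2 = 1, and the invariant factors of ∂_1 are all 1, so H_0 ≅ Z.
  H_1: rank ker ∂_1 − rank ∂_2 = (3 − 2) − 1 = 0, and the invariant factors of ∂_2 are all 1, so H_1 ≅ 0.
  H_2: rank ker ∂_2 − rank ∂_3 = (1 − 1) − 0 = 0, and there is no ∂_3, so H_2 ≅ 0.

As a check, the Euler characteristic is 3 − 3 + 1 = 1, which agrees with 1 − 0 + 0 = 1.

H_0 = Z,  H_1 = 0,  H_2 = 0.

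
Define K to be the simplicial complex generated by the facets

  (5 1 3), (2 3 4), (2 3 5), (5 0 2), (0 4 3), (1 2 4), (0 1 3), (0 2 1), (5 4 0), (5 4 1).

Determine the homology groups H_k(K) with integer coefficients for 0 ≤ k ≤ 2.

Order the vertices as 0 < 1 < 2 < 3 < 4 < 5. Listing each simplex with vertices in this order, K has dimension 2 with simplices:

  0-simplices (6): [0], [1], [2], [3], [4], [5]
  1-simplices (15): [0,1], [0,2], [0,3], [0,4], [0,5], [1,2], [1,3], [1,4], [1,5], [2,3], [2,4], [2,5], [3,4], [3,5], [4,5]
  2-simplices (10): [0,1,2], [0,1,3], [0,2,5], [0,3,4], [0,4,5], [1,2,4], [1,3,5], [1,4,5], [2,3,4], [2,3,5]

so the chain groups are C_0 ≅ Z^6, C_1 ≅ Z^15, C_2 ≅ Z^10.

Boundary ∂_1: C_1 → C_0 is given by ∂[p,q] = [q] − [p]. For instance
  ∂[3,5] = [5] − [3].
This gives a 6×15 integer matrix of rank 5; reducing to Smith normal form yields diagonal entries (1,1,1,1,1).

∂_2: C_2 → C_1 sends each 2-simplex [p,q,r] to [q,r] − [p,r] + [p,q]. For instance
  ∂[0,4,5] = [4,5] − [0,5] + [0,4],
  ∂[0,1,2] = [1,2] − [0,2] + [0,1].
As a 15×10 matrix over Z this has rank 10, with invariant factors (1,1,1,1,1,1,1,1,1,2).

Reading off H_k = ker ∂_k / im ∂_{k+1}:

  H_0: rank C_0 − rank ∂_1 = 6 − 5 = 1, and the invariant factors of ∂_1 are all 1, so H_0 = Z.
  H_1: rank ker ∂_1 − rank ∂_2 = (15 − 5) − 10 = 0, and ∂_2 has invariant factor 2 > 1, so H_1 = Z/2Z.
  H_2: rank ker ∂_2 − rank ∂_3 = (10 − 10) − 0 = 0, and there is no ∂_3, so H_2 = 0.

H_0 ≅ Z,  H_1 ≅ Z/2Z,  H_2 = 0.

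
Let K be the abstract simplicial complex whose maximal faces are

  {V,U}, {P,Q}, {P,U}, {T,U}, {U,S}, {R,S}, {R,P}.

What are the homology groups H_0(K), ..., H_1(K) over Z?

H_0 = Z,  H_1 = Z.

K has 7 vertices, 7 edges.
rank ∂_0 = 0, rank ∂_1 = 6 ⇒ b_0 = 7 − 0 − 6 = 1; all invariant factors of ∂_1 are 1 so no torsion. So H_0 = Z.
rank ∂_1 = 6, rank ∂_2 = 0 ⇒ b_1 = 7 − 6 − 0 = 1. So H_1 = Z.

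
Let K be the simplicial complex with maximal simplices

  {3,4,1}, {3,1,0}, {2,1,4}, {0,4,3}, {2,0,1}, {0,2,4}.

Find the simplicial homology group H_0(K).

Order the vertices as 0 < 1 < 2 < 3 < 4. Listing each simplex with vertices in this order, K has dimension 2 with simplices:

  0-simplices (5): [0], [1], [2], [3], [4]
  1-simplices (9): [0,1], [0,2], [0,3], [0,4], [1,2], [1,3], [1,4], [2,4], [3,4]
  2-simplices (6): [0,1,2], [0,1,3], [0,2,4], [0,3,4], [1,2,4], [1,3,4]

so the chain groups are C_0 ≅ Z^5, C_1 ≅ Z^9, C_2 ≅ Z^6.

Boundary ∂_1: C_1 → C_0 is given by ∂[p,q] = [q] − [p]. For instance
  ∂[0,3] = [3] − [0].
As a 5×9 matrix over Z this has rank 4, with invariant factors (1,1,1,1).

∂_2: C_2 → C_1 acts by ∂[p,q,r] = [q,r] − [p,r] + [p,q]. For instance
  ∂[0,1,2] = [1,2] − [0,2] + [0,1],
  ∂[1,3,4] = [3,4] − [1,4] + [1,3].
The resulting 9×6 matrix has rank 5, and its Smith normal form has invariant factors (1,1,1,1,1).

From H_k ≅ ker(∂_k) / im(∂_{k+1}) we obtain:

  H_0: rank C_0 − rank ∂_1 = 5 − 4 = 1, and the invariant factors of ∂_1 are all 1, so H_0 = Z.

H_0 ≅ Z.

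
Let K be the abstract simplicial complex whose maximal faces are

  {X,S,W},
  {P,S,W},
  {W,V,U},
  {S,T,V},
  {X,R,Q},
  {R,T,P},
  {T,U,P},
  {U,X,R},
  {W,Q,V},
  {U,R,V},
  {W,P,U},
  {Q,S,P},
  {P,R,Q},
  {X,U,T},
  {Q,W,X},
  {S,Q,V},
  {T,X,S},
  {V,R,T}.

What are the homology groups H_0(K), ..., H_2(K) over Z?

Order the vertices as P < Q < R < S < T < U < V < W < X. Listing each simplex with vertices in this order, K has dimension 2 with simplices:

  0-simplices (9): P, Q, R, S, T, U, V, W, X
  1-simplices (27): PQ, PR, PS, PT, PU, PW, QR, QS, QV, QW, QX, RT, RU, RV, RX, ST, SV, SW, SX, TU, TV, TX, UV, UW, UX, VW, WX
  2-simplices (18): PQR, PQS, PRT, PSW, PTU, PUW, QRX, QSV, QVW, QWX, RTV, RUV, RUX, STV, STX, SWX, TUX, UVW

giving chain groups C_0 ≅ Z^9, C_1 ≅ Z^27, C_2 ≅ Z^18.

∂_1: C_1 → C_0 maps an edge to its endpoints' difference, ∂[p,q] = q − p. For instance
  ∂QV = V − Q.
As a 9×27 matrix over Z this has rank 8, with invariant factors (1,1,1,1,1,1,1,1).

∂_2: C_2 → C_1 acts by ∂[p,q,r] = [q,r] − [p,r] + [p,q]. For instance
  ∂UVW = VW − UW + UV,
  ∂RTV = TV − RV + RT.
The resulting 27×18 matrix has rank 18, and its Smith normal form has invariant factors (1,1,1,1,1,1,1,1,1,1,1,1,1,1,1,1,1,2).

Now H_k = ker ∂_k / im ∂_{k+1}, so:

  H_0: rank C_0 − rank ∂_1 = 9 − 8 = 1, and the invariant factors of ∂_1 are all 1, so H_0 = Z.
  H_1: rank ker ∂_1 − rank ∂_2 = (27 − 8) − 18 = 1, and ∂_2 has invariant factor 2 > 1, so H_1 = Z ⊕ Z/2Z.
  H_2: rank ker ∂_2 − rank ∂_3 = (18 − 18) − 0 = 0, and there is no ∂_3, so H_2 = 0.

(K is a triangulation of the Klein bottle.)

H_0 ≅ Z,  H_1 ≅ Z ⊕ Z/2Z,  H_2 = 0.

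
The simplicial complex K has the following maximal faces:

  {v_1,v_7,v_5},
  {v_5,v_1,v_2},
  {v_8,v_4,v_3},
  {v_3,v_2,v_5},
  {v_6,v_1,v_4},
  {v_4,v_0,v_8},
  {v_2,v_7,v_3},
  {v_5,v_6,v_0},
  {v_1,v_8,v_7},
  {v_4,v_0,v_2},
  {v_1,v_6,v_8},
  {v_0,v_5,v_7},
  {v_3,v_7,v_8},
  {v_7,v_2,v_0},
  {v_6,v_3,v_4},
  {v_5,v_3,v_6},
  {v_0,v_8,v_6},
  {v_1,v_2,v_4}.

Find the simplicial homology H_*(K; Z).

H_0 = Z,  H_1 = Z ⊕ Z/2,  H_2 = 0.

Order the vertices as v_0 < v_1 < v_2 < v_3 < v_4 < v_5 < v_6 < v_7 < v_8. Listing each simplex with vertices in this order, K has dimension 2 with simplices:

  0-simplices (9): [v_0], [v_1], [v_2], [v_3], [v_4], [v_5], [v_6], [v_7], [v_8]
  1-simplices (27): (27 of them)
  2-simplices (18): (18 of them)

Hence C_0 ≅ Z^9, C_1 ≅ Z^27, C_2 ≅ Z^18.

∂_1: C_1 → C_0 sends each edge [p,q] (with p < q) to q − p.
This gives a 9×27 integer matrix of rank 8; reducing to Smith normal form yields diagonal entries (1,1,1,1,1,1,1,1).

∂_2: C_2 → C_1 sends each 2-simplex [p,q,r] to [q,r] − [p,r] + [p,q]. For instance
  ∂[v_1,v_4,v_6] = [v_4,v_6] − [v_1,v_6] + [v_1,v_4],
  ∂[v_2,v_3,v_5] = [v_3,v_5] − [v_2,v_5] + [v_2,v_3].
This gives a 27×18 integer matrix of rank 18; reducing to Smith normal form yields diagonal entries (1,1,1,1,1,1,1,1,1,1,1,1,1,1,1,1,1,2).

Computing H_k = (kernel of ∂_k) / (image of ∂_{k+1}):

  H_0: rank C_0 − rank ∂_1 = 9 − 8 = 1, and the invariant factors of ∂_1 are all 1, so H_0 = Z.
  H_1: rank ker ∂_1 − rank ∂_2 = (27 − 8) − 18 = 1, and ∂_2 has invariant factor 2 > 1, so H_1 = Z ⊕ Z/2.
  H_2: rank ker ∂_2 − rank ∂_3 = (18 − 18) − 0 = 0, and there is no ∂_3, so H_2 = 0.

As a check, the Euler characteristic is 9 − 27 + 18 = 0, which agrees with 1 − 1 + 0 = 0.
(K is a triangulation of the Klein bottle.)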